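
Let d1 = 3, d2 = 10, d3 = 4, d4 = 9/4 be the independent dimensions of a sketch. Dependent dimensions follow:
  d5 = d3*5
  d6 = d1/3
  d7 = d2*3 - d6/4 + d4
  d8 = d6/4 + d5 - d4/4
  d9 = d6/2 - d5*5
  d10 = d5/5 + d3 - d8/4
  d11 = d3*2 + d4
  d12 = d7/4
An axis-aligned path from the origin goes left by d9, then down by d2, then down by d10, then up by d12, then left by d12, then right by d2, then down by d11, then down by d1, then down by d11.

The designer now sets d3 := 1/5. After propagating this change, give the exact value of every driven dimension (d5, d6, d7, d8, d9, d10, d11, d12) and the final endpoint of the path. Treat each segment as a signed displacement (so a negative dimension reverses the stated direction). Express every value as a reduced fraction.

Apply edit: d3 := 1/5
  d5 = d3*5 = 1
  d6 = d1/3 = 1
  d7 = d2*3 - d6/4 + d4 = 32
  d8 = d6/4 + d5 - d4/4 = 11/16
  d9 = d6/2 - d5*5 = -9/2
  d10 = d5/5 + d3 - d8/4 = 73/320
  d11 = d3*2 + d4 = 53/20
  d12 = d7/4 = 8
Walk from origin (0, 0):
  seg 1: left by d9 = -9/2 → (9/2, 0)
  seg 2: down by d2 = 10 → (9/2, -10)
  seg 3: down by d10 = 73/320 → (9/2, -3273/320)
  seg 4: up by d12 = 8 → (9/2, -713/320)
  seg 5: left by d12 = 8 → (-7/2, -713/320)
  seg 6: right by d2 = 10 → (13/2, -713/320)
  seg 7: down by d11 = 53/20 → (13/2, -1561/320)
  seg 8: down by d1 = 3 → (13/2, -2521/320)
  seg 9: down by d11 = 53/20 → (13/2, -3369/320)

d5 = 1
d6 = 1
d7 = 32
d8 = 11/16
d9 = -9/2
d10 = 73/320
d11 = 53/20
d12 = 8
endpoint = (13/2, -3369/320)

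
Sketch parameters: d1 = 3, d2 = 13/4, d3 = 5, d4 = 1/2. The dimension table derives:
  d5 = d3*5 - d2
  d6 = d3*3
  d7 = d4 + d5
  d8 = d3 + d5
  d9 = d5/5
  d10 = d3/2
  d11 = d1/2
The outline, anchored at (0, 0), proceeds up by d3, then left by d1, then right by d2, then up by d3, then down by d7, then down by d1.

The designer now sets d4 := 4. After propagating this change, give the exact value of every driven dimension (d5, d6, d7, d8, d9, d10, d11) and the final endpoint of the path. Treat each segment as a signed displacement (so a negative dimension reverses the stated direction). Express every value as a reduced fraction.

Apply edit: d4 := 4
  d5 = d3*5 - d2 = 87/4
  d6 = d3*3 = 15
  d7 = d4 + d5 = 103/4
  d8 = d3 + d5 = 107/4
  d9 = d5/5 = 87/20
  d10 = d3/2 = 5/2
  d11 = d1/2 = 3/2
Walk from origin (0, 0):
  seg 1: up by d3 = 5 → (0, 5)
  seg 2: left by d1 = 3 → (-3, 5)
  seg 3: right by d2 = 13/4 → (1/4, 5)
  seg 4: up by d3 = 5 → (1/4, 10)
  seg 5: down by d7 = 103/4 → (1/4, -63/4)
  seg 6: down by d1 = 3 → (1/4, -75/4)

d5 = 87/4
d6 = 15
d7 = 103/4
d8 = 107/4
d9 = 87/20
d10 = 5/2
d11 = 3/2
endpoint = (1/4, -75/4)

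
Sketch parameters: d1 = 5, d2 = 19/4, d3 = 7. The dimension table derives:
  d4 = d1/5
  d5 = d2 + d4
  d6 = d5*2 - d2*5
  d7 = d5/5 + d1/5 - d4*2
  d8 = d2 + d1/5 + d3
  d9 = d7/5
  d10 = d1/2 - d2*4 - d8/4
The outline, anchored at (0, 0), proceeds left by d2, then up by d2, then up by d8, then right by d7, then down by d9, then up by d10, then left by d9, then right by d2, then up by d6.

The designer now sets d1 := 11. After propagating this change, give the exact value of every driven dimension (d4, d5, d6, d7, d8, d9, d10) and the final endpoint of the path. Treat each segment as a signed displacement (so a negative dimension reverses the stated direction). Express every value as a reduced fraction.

d4 = 11/5
d5 = 139/20
d6 = -197/20
d7 = -81/100
d8 = 279/20
d9 = -81/500
d10 = -1359/80
endpoint = (-81/125, -15951/2000)

Apply edit: d1 := 11
  d4 = d1/5 = 11/5
  d5 = d2 + d4 = 139/20
  d6 = d5*2 - d2*5 = -197/20
  d7 = d5/5 + d1/5 - d4*2 = -81/100
  d8 = d2 + d1/5 + d3 = 279/20
  d9 = d7/5 = -81/500
  d10 = d1/2 - d2*4 - d8/4 = -1359/80
Walk from origin (0, 0):
  seg 1: left by d2 = 19/4 → (-19/4, 0)
  seg 2: up by d2 = 19/4 → (-19/4, 19/4)
  seg 3: up by d8 = 279/20 → (-19/4, 187/10)
  seg 4: right by d7 = -81/100 → (-139/25, 187/10)
  seg 5: down by d9 = -81/500 → (-139/25, 9431/500)
  seg 6: up by d10 = -1359/80 → (-139/25, 3749/2000)
  seg 7: left by d9 = -81/500 → (-2699/500, 3749/2000)
  seg 8: right by d2 = 19/4 → (-81/125, 3749/2000)
  seg 9: up by d6 = -197/20 → (-81/125, -15951/2000)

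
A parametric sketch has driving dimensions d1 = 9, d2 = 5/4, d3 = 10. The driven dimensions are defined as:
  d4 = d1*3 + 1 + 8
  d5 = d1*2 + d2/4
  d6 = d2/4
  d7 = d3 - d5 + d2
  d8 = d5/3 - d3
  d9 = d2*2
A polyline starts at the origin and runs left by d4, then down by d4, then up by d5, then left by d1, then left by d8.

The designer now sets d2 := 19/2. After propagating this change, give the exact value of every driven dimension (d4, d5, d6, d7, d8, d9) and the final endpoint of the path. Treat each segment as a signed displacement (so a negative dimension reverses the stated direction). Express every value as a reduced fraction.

d4 = 36
d5 = 163/8
d6 = 19/8
d7 = -7/8
d8 = -77/24
d9 = 19
endpoint = (-1003/24, -125/8)

Apply edit: d2 := 19/2
  d4 = d1*3 + 1 + 8 = 36
  d5 = d1*2 + d2/4 = 163/8
  d6 = d2/4 = 19/8
  d7 = d3 - d5 + d2 = -7/8
  d8 = d5/3 - d3 = -77/24
  d9 = d2*2 = 19
Walk from origin (0, 0):
  seg 1: left by d4 = 36 → (-36, 0)
  seg 2: down by d4 = 36 → (-36, -36)
  seg 3: up by d5 = 163/8 → (-36, -125/8)
  seg 4: left by d1 = 9 → (-45, -125/8)
  seg 5: left by d8 = -77/24 → (-1003/24, -125/8)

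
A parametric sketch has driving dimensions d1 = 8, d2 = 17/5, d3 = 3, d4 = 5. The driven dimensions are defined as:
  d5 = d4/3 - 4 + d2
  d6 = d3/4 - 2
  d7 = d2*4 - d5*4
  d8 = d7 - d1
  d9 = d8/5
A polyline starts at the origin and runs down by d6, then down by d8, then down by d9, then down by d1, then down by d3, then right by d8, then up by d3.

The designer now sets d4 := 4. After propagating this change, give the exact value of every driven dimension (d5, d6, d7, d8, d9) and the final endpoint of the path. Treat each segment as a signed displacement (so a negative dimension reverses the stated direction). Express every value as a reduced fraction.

d5 = 11/15
d6 = -5/4
d7 = 32/3
d8 = 8/3
d9 = 8/15
endpoint = (8/3, -199/20)

Apply edit: d4 := 4
  d5 = d4/3 - 4 + d2 = 11/15
  d6 = d3/4 - 2 = -5/4
  d7 = d2*4 - d5*4 = 32/3
  d8 = d7 - d1 = 8/3
  d9 = d8/5 = 8/15
Walk from origin (0, 0):
  seg 1: down by d6 = -5/4 → (0, 5/4)
  seg 2: down by d8 = 8/3 → (0, -17/12)
  seg 3: down by d9 = 8/15 → (0, -39/20)
  seg 4: down by d1 = 8 → (0, -199/20)
  seg 5: down by d3 = 3 → (0, -259/20)
  seg 6: right by d8 = 8/3 → (8/3, -259/20)
  seg 7: up by d3 = 3 → (8/3, -199/20)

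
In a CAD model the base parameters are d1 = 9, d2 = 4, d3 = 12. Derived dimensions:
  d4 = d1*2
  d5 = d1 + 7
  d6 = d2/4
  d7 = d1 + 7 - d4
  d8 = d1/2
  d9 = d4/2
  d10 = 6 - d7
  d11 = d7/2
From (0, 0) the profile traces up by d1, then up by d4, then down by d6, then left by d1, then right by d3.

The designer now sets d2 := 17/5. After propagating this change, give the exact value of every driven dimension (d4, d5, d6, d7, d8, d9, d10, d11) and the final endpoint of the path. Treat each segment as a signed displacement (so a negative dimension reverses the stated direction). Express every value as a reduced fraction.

d4 = 18
d5 = 16
d6 = 17/20
d7 = -2
d8 = 9/2
d9 = 9
d10 = 8
d11 = -1
endpoint = (3, 523/20)

Apply edit: d2 := 17/5
  d4 = d1*2 = 18
  d5 = d1 + 7 = 16
  d6 = d2/4 = 17/20
  d7 = d1 + 7 - d4 = -2
  d8 = d1/2 = 9/2
  d9 = d4/2 = 9
  d10 = 6 - d7 = 8
  d11 = d7/2 = -1
Walk from origin (0, 0):
  seg 1: up by d1 = 9 → (0, 9)
  seg 2: up by d4 = 18 → (0, 27)
  seg 3: down by d6 = 17/20 → (0, 523/20)
  seg 4: left by d1 = 9 → (-9, 523/20)
  seg 5: right by d3 = 12 → (3, 523/20)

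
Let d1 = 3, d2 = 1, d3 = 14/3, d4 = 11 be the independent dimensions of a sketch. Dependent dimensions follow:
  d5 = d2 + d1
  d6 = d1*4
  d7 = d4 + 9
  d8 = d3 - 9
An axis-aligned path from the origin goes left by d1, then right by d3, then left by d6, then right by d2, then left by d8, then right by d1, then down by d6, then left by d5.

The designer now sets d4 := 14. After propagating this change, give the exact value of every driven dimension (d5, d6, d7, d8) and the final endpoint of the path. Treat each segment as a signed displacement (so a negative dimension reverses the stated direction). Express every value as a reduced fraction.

d5 = 4
d6 = 12
d7 = 23
d8 = -13/3
endpoint = (-6, -12)

Apply edit: d4 := 14
  d5 = d2 + d1 = 4
  d6 = d1*4 = 12
  d7 = d4 + 9 = 23
  d8 = d3 - 9 = -13/3
Walk from origin (0, 0):
  seg 1: left by d1 = 3 → (-3, 0)
  seg 2: right by d3 = 14/3 → (5/3, 0)
  seg 3: left by d6 = 12 → (-31/3, 0)
  seg 4: right by d2 = 1 → (-28/3, 0)
  seg 5: left by d8 = -13/3 → (-5, 0)
  seg 6: right by d1 = 3 → (-2, 0)
  seg 7: down by d6 = 12 → (-2, -12)
  seg 8: left by d5 = 4 → (-6, -12)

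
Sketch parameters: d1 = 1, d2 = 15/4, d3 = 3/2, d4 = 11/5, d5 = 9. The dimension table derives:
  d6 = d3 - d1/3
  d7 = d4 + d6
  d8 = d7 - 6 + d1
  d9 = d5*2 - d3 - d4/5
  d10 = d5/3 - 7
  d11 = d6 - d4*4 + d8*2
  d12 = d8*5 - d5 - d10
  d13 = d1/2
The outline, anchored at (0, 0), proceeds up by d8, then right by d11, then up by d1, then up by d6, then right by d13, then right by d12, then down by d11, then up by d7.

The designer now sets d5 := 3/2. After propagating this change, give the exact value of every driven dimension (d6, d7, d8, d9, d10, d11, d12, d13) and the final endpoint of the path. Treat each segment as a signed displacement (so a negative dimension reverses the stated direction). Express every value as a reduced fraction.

Apply edit: d5 := 3/2
  d6 = d3 - d1/3 = 7/6
  d7 = d4 + d6 = 101/30
  d8 = d7 - 6 + d1 = -49/30
  d9 = d5*2 - d3 - d4/5 = 53/50
  d10 = d5/3 - 7 = -13/2
  d11 = d6 - d4*4 + d8*2 = -109/10
  d12 = d8*5 - d5 - d10 = -19/6
  d13 = d1/2 = 1/2
Walk from origin (0, 0):
  seg 1: up by d8 = -49/30 → (0, -49/30)
  seg 2: right by d11 = -109/10 → (-109/10, -49/30)
  seg 3: up by d1 = 1 → (-109/10, -19/30)
  seg 4: up by d6 = 7/6 → (-109/10, 8/15)
  seg 5: right by d13 = 1/2 → (-52/5, 8/15)
  seg 6: right by d12 = -19/6 → (-407/30, 8/15)
  seg 7: down by d11 = -109/10 → (-407/30, 343/30)
  seg 8: up by d7 = 101/30 → (-407/30, 74/5)

d6 = 7/6
d7 = 101/30
d8 = -49/30
d9 = 53/50
d10 = -13/2
d11 = -109/10
d12 = -19/6
d13 = 1/2
endpoint = (-407/30, 74/5)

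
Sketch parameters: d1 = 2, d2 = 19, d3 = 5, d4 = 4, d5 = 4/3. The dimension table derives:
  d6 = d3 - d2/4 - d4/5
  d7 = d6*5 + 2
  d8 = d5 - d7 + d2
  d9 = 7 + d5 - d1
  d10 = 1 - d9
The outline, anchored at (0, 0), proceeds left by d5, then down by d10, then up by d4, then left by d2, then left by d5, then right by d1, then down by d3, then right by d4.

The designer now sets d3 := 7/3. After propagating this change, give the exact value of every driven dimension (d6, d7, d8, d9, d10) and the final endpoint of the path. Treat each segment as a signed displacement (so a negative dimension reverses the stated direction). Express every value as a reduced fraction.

Apply edit: d3 := 7/3
  d6 = d3 - d2/4 - d4/5 = -193/60
  d7 = d6*5 + 2 = -169/12
  d8 = d5 - d7 + d2 = 413/12
  d9 = 7 + d5 - d1 = 19/3
  d10 = 1 - d9 = -16/3
Walk from origin (0, 0):
  seg 1: left by d5 = 4/3 → (-4/3, 0)
  seg 2: down by d10 = -16/3 → (-4/3, 16/3)
  seg 3: up by d4 = 4 → (-4/3, 28/3)
  seg 4: left by d2 = 19 → (-61/3, 28/3)
  seg 5: left by d5 = 4/3 → (-65/3, 28/3)
  seg 6: right by d1 = 2 → (-59/3, 28/3)
  seg 7: down by d3 = 7/3 → (-59/3, 7)
  seg 8: right by d4 = 4 → (-47/3, 7)

d6 = -193/60
d7 = -169/12
d8 = 413/12
d9 = 19/3
d10 = -16/3
endpoint = (-47/3, 7)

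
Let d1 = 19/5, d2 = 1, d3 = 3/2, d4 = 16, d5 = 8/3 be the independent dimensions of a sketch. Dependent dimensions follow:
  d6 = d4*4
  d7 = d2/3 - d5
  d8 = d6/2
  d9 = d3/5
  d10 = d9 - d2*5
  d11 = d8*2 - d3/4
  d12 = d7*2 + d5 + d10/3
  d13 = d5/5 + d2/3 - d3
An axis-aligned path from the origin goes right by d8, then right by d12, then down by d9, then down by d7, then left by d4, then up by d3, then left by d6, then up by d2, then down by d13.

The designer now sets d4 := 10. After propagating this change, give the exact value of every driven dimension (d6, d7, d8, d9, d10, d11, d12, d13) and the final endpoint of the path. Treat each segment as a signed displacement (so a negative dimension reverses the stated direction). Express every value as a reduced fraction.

Apply edit: d4 := 10
  d6 = d4*4 = 40
  d7 = d2/3 - d5 = -7/3
  d8 = d6/2 = 20
  d9 = d3/5 = 3/10
  d10 = d9 - d2*5 = -47/10
  d11 = d8*2 - d3/4 = 317/8
  d12 = d7*2 + d5 + d10/3 = -107/30
  d13 = d5/5 + d2/3 - d3 = -19/30
Walk from origin (0, 0):
  seg 1: right by d8 = 20 → (20, 0)
  seg 2: right by d12 = -107/30 → (493/30, 0)
  seg 3: down by d9 = 3/10 → (493/30, -3/10)
  seg 4: down by d7 = -7/3 → (493/30, 61/30)
  seg 5: left by d4 = 10 → (193/30, 61/30)
  seg 6: up by d3 = 3/2 → (193/30, 53/15)
  seg 7: left by d6 = 40 → (-1007/30, 53/15)
  seg 8: up by d2 = 1 → (-1007/30, 68/15)
  seg 9: down by d13 = -19/30 → (-1007/30, 31/6)

d6 = 40
d7 = -7/3
d8 = 20
d9 = 3/10
d10 = -47/10
d11 = 317/8
d12 = -107/30
d13 = -19/30
endpoint = (-1007/30, 31/6)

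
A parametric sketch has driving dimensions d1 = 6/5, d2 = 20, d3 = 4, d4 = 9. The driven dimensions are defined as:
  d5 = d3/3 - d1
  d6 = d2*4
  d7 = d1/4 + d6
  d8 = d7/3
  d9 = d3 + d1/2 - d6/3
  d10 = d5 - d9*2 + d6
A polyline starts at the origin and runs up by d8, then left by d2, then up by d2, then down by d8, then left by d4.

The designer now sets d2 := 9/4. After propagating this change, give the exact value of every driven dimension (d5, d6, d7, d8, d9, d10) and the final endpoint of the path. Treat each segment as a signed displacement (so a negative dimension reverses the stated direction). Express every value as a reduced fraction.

d5 = 2/15
d6 = 9
d7 = 93/10
d8 = 31/10
d9 = 8/5
d10 = 89/15
endpoint = (-45/4, 9/4)

Apply edit: d2 := 9/4
  d5 = d3/3 - d1 = 2/15
  d6 = d2*4 = 9
  d7 = d1/4 + d6 = 93/10
  d8 = d7/3 = 31/10
  d9 = d3 + d1/2 - d6/3 = 8/5
  d10 = d5 - d9*2 + d6 = 89/15
Walk from origin (0, 0):
  seg 1: up by d8 = 31/10 → (0, 31/10)
  seg 2: left by d2 = 9/4 → (-9/4, 31/10)
  seg 3: up by d2 = 9/4 → (-9/4, 107/20)
  seg 4: down by d8 = 31/10 → (-9/4, 9/4)
  seg 5: left by d4 = 9 → (-45/4, 9/4)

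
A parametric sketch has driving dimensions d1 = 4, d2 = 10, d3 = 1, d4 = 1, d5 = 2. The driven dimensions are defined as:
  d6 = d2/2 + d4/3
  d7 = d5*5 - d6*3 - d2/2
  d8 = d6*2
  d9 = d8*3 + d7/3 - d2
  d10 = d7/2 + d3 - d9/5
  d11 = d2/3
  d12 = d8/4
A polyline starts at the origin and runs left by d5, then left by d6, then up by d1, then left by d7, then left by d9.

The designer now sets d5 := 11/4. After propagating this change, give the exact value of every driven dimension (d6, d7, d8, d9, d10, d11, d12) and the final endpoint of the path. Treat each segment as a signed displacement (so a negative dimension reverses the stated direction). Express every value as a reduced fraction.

d6 = 16/3
d7 = -29/4
d8 = 32/3
d9 = 235/12
d10 = -157/24
d11 = 10/3
d12 = 8/3
endpoint = (-245/12, 4)

Apply edit: d5 := 11/4
  d6 = d2/2 + d4/3 = 16/3
  d7 = d5*5 - d6*3 - d2/2 = -29/4
  d8 = d6*2 = 32/3
  d9 = d8*3 + d7/3 - d2 = 235/12
  d10 = d7/2 + d3 - d9/5 = -157/24
  d11 = d2/3 = 10/3
  d12 = d8/4 = 8/3
Walk from origin (0, 0):
  seg 1: left by d5 = 11/4 → (-11/4, 0)
  seg 2: left by d6 = 16/3 → (-97/12, 0)
  seg 3: up by d1 = 4 → (-97/12, 4)
  seg 4: left by d7 = -29/4 → (-5/6, 4)
  seg 5: left by d9 = 235/12 → (-245/12, 4)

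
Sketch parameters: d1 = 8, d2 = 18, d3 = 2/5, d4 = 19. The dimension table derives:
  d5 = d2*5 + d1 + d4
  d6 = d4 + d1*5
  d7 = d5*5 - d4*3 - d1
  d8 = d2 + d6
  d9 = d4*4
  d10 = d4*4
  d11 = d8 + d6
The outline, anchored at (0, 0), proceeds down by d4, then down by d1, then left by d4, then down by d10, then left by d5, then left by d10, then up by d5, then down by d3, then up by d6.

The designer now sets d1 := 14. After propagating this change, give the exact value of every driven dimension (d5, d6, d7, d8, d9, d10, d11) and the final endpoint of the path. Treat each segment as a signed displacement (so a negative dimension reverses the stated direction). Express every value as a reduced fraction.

d5 = 123
d6 = 89
d7 = 544
d8 = 107
d9 = 76
d10 = 76
d11 = 196
endpoint = (-218, 513/5)

Apply edit: d1 := 14
  d5 = d2*5 + d1 + d4 = 123
  d6 = d4 + d1*5 = 89
  d7 = d5*5 - d4*3 - d1 = 544
  d8 = d2 + d6 = 107
  d9 = d4*4 = 76
  d10 = d4*4 = 76
  d11 = d8 + d6 = 196
Walk from origin (0, 0):
  seg 1: down by d4 = 19 → (0, -19)
  seg 2: down by d1 = 14 → (0, -33)
  seg 3: left by d4 = 19 → (-19, -33)
  seg 4: down by d10 = 76 → (-19, -109)
  seg 5: left by d5 = 123 → (-142, -109)
  seg 6: left by d10 = 76 → (-218, -109)
  seg 7: up by d5 = 123 → (-218, 14)
  seg 8: down by d3 = 2/5 → (-218, 68/5)
  seg 9: up by d6 = 89 → (-218, 513/5)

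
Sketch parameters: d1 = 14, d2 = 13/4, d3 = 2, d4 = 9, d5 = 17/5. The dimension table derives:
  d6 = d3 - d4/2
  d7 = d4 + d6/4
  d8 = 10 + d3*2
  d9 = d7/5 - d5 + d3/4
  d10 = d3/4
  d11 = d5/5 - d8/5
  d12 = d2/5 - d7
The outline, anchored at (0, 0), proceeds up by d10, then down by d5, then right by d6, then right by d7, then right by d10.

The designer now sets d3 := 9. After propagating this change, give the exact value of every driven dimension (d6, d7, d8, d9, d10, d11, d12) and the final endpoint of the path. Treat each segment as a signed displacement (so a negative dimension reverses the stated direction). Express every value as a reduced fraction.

d6 = 9/2
d7 = 81/8
d8 = 28
d9 = 7/8
d10 = 9/4
d11 = -123/25
d12 = -379/40
endpoint = (135/8, -23/20)

Apply edit: d3 := 9
  d6 = d3 - d4/2 = 9/2
  d7 = d4 + d6/4 = 81/8
  d8 = 10 + d3*2 = 28
  d9 = d7/5 - d5 + d3/4 = 7/8
  d10 = d3/4 = 9/4
  d11 = d5/5 - d8/5 = -123/25
  d12 = d2/5 - d7 = -379/40
Walk from origin (0, 0):
  seg 1: up by d10 = 9/4 → (0, 9/4)
  seg 2: down by d5 = 17/5 → (0, -23/20)
  seg 3: right by d6 = 9/2 → (9/2, -23/20)
  seg 4: right by d7 = 81/8 → (117/8, -23/20)
  seg 5: right by d10 = 9/4 → (135/8, -23/20)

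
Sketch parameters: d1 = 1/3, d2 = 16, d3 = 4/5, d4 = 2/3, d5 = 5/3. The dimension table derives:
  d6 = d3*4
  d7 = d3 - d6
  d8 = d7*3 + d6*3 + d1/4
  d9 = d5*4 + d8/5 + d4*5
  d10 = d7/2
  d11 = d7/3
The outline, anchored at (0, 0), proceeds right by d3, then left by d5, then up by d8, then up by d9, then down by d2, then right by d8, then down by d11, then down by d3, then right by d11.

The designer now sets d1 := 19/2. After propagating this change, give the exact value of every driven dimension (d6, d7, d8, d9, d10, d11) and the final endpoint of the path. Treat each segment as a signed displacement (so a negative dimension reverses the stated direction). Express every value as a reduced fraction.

Apply edit: d1 := 19/2
  d6 = d3*4 = 16/5
  d7 = d3 - d6 = -12/5
  d8 = d7*3 + d6*3 + d1/4 = 191/40
  d9 = d5*4 + d8/5 + d4*5 = 2191/200
  d10 = d7/2 = -6/5
  d11 = d7/3 = -4/5
Walk from origin (0, 0):
  seg 1: right by d3 = 4/5 → (4/5, 0)
  seg 2: left by d5 = 5/3 → (-13/15, 0)
  seg 3: up by d8 = 191/40 → (-13/15, 191/40)
  seg 4: up by d9 = 2191/200 → (-13/15, 1573/100)
  seg 5: down by d2 = 16 → (-13/15, -27/100)
  seg 6: right by d8 = 191/40 → (469/120, -27/100)
  seg 7: down by d11 = -4/5 → (469/120, 53/100)
  seg 8: down by d3 = 4/5 → (469/120, -27/100)
  seg 9: right by d11 = -4/5 → (373/120, -27/100)

d6 = 16/5
d7 = -12/5
d8 = 191/40
d9 = 2191/200
d10 = -6/5
d11 = -4/5
endpoint = (373/120, -27/100)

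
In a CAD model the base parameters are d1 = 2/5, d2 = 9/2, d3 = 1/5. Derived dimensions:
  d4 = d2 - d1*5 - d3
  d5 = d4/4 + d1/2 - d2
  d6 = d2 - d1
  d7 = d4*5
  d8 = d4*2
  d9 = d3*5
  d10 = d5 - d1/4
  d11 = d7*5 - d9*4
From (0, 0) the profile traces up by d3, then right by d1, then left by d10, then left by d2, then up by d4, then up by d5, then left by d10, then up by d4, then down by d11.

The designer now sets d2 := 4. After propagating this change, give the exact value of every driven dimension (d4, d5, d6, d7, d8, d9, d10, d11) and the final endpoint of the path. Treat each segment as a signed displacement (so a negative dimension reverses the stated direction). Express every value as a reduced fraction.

Apply edit: d2 := 4
  d4 = d2 - d1*5 - d3 = 9/5
  d5 = d4/4 + d1/2 - d2 = -67/20
  d6 = d2 - d1 = 18/5
  d7 = d4*5 = 9
  d8 = d4*2 = 18/5
  d9 = d3*5 = 1
  d10 = d5 - d1/4 = -69/20
  d11 = d7*5 - d9*4 = 41
Walk from origin (0, 0):
  seg 1: up by d3 = 1/5 → (0, 1/5)
  seg 2: right by d1 = 2/5 → (2/5, 1/5)
  seg 3: left by d10 = -69/20 → (77/20, 1/5)
  seg 4: left by d2 = 4 → (-3/20, 1/5)
  seg 5: up by d4 = 9/5 → (-3/20, 2)
  seg 6: up by d5 = -67/20 → (-3/20, -27/20)
  seg 7: left by d10 = -69/20 → (33/10, -27/20)
  seg 8: up by d4 = 9/5 → (33/10, 9/20)
  seg 9: down by d11 = 41 → (33/10, -811/20)

d4 = 9/5
d5 = -67/20
d6 = 18/5
d7 = 9
d8 = 18/5
d9 = 1
d10 = -69/20
d11 = 41
endpoint = (33/10, -811/20)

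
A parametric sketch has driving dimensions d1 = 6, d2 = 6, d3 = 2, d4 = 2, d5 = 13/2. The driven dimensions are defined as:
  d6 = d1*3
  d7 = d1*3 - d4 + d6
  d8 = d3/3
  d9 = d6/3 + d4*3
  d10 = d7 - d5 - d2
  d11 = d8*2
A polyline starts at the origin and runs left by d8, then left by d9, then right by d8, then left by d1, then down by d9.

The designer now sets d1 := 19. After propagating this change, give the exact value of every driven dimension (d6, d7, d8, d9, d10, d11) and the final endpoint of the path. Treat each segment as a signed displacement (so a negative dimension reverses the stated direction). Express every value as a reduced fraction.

d6 = 57
d7 = 112
d8 = 2/3
d9 = 25
d10 = 199/2
d11 = 4/3
endpoint = (-44, -25)

Apply edit: d1 := 19
  d6 = d1*3 = 57
  d7 = d1*3 - d4 + d6 = 112
  d8 = d3/3 = 2/3
  d9 = d6/3 + d4*3 = 25
  d10 = d7 - d5 - d2 = 199/2
  d11 = d8*2 = 4/3
Walk from origin (0, 0):
  seg 1: left by d8 = 2/3 → (-2/3, 0)
  seg 2: left by d9 = 25 → (-77/3, 0)
  seg 3: right by d8 = 2/3 → (-25, 0)
  seg 4: left by d1 = 19 → (-44, 0)
  seg 5: down by d9 = 25 → (-44, -25)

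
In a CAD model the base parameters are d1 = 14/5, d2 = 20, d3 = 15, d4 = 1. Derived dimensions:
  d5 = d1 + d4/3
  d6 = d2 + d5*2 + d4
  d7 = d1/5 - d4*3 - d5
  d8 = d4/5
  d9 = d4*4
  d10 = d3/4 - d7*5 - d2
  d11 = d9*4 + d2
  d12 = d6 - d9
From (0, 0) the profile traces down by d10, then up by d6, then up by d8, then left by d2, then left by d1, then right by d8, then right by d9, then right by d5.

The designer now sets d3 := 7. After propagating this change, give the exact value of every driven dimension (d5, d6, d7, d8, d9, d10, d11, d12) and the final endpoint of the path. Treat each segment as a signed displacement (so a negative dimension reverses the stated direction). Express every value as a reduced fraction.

Apply edit: d3 := 7
  d5 = d1 + d4/3 = 47/15
  d6 = d2 + d5*2 + d4 = 409/15
  d7 = d1/5 - d4*3 - d5 = -418/75
  d8 = d4/5 = 1/5
  d9 = d4*4 = 4
  d10 = d3/4 - d7*5 - d2 = 577/60
  d11 = d9*4 + d2 = 36
  d12 = d6 - d9 = 349/15
Walk from origin (0, 0):
  seg 1: down by d10 = 577/60 → (0, -577/60)
  seg 2: up by d6 = 409/15 → (0, 353/20)
  seg 3: up by d8 = 1/5 → (0, 357/20)
  seg 4: left by d2 = 20 → (-20, 357/20)
  seg 5: left by d1 = 14/5 → (-114/5, 357/20)
  seg 6: right by d8 = 1/5 → (-113/5, 357/20)
  seg 7: right by d9 = 4 → (-93/5, 357/20)
  seg 8: right by d5 = 47/15 → (-232/15, 357/20)

d5 = 47/15
d6 = 409/15
d7 = -418/75
d8 = 1/5
d9 = 4
d10 = 577/60
d11 = 36
d12 = 349/15
endpoint = (-232/15, 357/20)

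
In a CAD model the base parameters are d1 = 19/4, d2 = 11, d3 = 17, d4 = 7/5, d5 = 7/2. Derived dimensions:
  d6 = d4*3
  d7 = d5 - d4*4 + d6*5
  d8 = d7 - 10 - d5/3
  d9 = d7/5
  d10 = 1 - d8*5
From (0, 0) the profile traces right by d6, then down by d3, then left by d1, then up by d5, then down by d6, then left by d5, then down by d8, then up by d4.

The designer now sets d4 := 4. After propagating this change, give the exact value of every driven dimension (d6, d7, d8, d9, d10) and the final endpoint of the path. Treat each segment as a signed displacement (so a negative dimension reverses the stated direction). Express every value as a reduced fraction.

d6 = 12
d7 = 95/2
d8 = 109/3
d9 = 19/2
d10 = -542/3
endpoint = (15/4, -347/6)

Apply edit: d4 := 4
  d6 = d4*3 = 12
  d7 = d5 - d4*4 + d6*5 = 95/2
  d8 = d7 - 10 - d5/3 = 109/3
  d9 = d7/5 = 19/2
  d10 = 1 - d8*5 = -542/3
Walk from origin (0, 0):
  seg 1: right by d6 = 12 → (12, 0)
  seg 2: down by d3 = 17 → (12, -17)
  seg 3: left by d1 = 19/4 → (29/4, -17)
  seg 4: up by d5 = 7/2 → (29/4, -27/2)
  seg 5: down by d6 = 12 → (29/4, -51/2)
  seg 6: left by d5 = 7/2 → (15/4, -51/2)
  seg 7: down by d8 = 109/3 → (15/4, -371/6)
  seg 8: up by d4 = 4 → (15/4, -347/6)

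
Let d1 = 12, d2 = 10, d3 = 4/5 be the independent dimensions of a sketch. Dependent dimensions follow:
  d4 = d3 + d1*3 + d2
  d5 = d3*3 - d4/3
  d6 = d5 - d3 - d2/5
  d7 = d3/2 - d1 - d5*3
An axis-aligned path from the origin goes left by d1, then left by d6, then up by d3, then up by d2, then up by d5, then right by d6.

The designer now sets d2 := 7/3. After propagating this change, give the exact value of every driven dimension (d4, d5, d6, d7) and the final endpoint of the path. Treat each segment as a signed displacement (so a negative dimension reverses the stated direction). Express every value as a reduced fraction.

Apply edit: d2 := 7/3
  d4 = d3 + d1*3 + d2 = 587/15
  d5 = d3*3 - d4/3 = -479/45
  d6 = d5 - d3 - d2/5 = -536/45
  d7 = d3/2 - d1 - d5*3 = 61/3
Walk from origin (0, 0):
  seg 1: left by d1 = 12 → (-12, 0)
  seg 2: left by d6 = -536/45 → (-4/45, 0)
  seg 3: up by d3 = 4/5 → (-4/45, 4/5)
  seg 4: up by d2 = 7/3 → (-4/45, 47/15)
  seg 5: up by d5 = -479/45 → (-4/45, -338/45)
  seg 6: right by d6 = -536/45 → (-12, -338/45)

d4 = 587/15
d5 = -479/45
d6 = -536/45
d7 = 61/3
endpoint = (-12, -338/45)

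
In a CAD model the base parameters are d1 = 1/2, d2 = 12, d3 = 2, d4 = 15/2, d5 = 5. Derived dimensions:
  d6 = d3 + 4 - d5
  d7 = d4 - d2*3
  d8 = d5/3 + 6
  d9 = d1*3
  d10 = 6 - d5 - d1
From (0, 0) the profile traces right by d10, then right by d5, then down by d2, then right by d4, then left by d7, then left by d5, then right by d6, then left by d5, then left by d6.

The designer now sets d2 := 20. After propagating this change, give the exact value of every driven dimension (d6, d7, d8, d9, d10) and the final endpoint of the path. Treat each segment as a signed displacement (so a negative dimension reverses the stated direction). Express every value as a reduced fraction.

Apply edit: d2 := 20
  d6 = d3 + 4 - d5 = 1
  d7 = d4 - d2*3 = -105/2
  d8 = d5/3 + 6 = 23/3
  d9 = d1*3 = 3/2
  d10 = 6 - d5 - d1 = 1/2
Walk from origin (0, 0):
  seg 1: right by d10 = 1/2 → (1/2, 0)
  seg 2: right by d5 = 5 → (11/2, 0)
  seg 3: down by d2 = 20 → (11/2, -20)
  seg 4: right by d4 = 15/2 → (13, -20)
  seg 5: left by d7 = -105/2 → (131/2, -20)
  seg 6: left by d5 = 5 → (121/2, -20)
  seg 7: right by d6 = 1 → (123/2, -20)
  seg 8: left by d5 = 5 → (113/2, -20)
  seg 9: left by d6 = 1 → (111/2, -20)

d6 = 1
d7 = -105/2
d8 = 23/3
d9 = 3/2
d10 = 1/2
endpoint = (111/2, -20)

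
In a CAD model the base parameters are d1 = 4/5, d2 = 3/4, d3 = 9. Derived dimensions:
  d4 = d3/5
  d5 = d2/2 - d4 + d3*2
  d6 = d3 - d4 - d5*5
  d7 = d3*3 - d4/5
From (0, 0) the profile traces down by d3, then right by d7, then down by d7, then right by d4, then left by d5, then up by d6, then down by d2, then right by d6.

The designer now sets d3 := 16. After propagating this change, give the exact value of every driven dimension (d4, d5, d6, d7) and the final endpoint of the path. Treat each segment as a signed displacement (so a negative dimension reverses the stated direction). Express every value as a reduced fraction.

d4 = 16/5
d5 = 1167/40
d6 = -5323/40
d7 = 1184/25
endpoint = (-11169/100, -39437/200)

Apply edit: d3 := 16
  d4 = d3/5 = 16/5
  d5 = d2/2 - d4 + d3*2 = 1167/40
  d6 = d3 - d4 - d5*5 = -5323/40
  d7 = d3*3 - d4/5 = 1184/25
Walk from origin (0, 0):
  seg 1: down by d3 = 16 → (0, -16)
  seg 2: right by d7 = 1184/25 → (1184/25, -16)
  seg 3: down by d7 = 1184/25 → (1184/25, -1584/25)
  seg 4: right by d4 = 16/5 → (1264/25, -1584/25)
  seg 5: left by d5 = 1167/40 → (4277/200, -1584/25)
  seg 6: up by d6 = -5323/40 → (4277/200, -39287/200)
  seg 7: down by d2 = 3/4 → (4277/200, -39437/200)
  seg 8: right by d6 = -5323/40 → (-11169/100, -39437/200)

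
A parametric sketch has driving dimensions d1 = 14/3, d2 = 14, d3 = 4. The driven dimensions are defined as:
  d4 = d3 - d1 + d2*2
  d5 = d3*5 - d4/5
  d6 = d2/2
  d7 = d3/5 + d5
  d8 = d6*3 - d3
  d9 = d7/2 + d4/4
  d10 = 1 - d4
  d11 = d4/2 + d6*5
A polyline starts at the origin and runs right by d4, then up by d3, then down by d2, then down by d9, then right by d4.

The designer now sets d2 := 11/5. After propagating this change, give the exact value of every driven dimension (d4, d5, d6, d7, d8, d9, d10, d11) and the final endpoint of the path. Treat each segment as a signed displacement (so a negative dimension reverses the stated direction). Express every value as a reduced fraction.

d4 = 56/15
d5 = 1444/75
d6 = 11/10
d7 = 1504/75
d8 = -7/10
d9 = 274/25
d10 = -41/15
d11 = 221/30
endpoint = (112/15, -229/25)

Apply edit: d2 := 11/5
  d4 = d3 - d1 + d2*2 = 56/15
  d5 = d3*5 - d4/5 = 1444/75
  d6 = d2/2 = 11/10
  d7 = d3/5 + d5 = 1504/75
  d8 = d6*3 - d3 = -7/10
  d9 = d7/2 + d4/4 = 274/25
  d10 = 1 - d4 = -41/15
  d11 = d4/2 + d6*5 = 221/30
Walk from origin (0, 0):
  seg 1: right by d4 = 56/15 → (56/15, 0)
  seg 2: up by d3 = 4 → (56/15, 4)
  seg 3: down by d2 = 11/5 → (56/15, 9/5)
  seg 4: down by d9 = 274/25 → (56/15, -229/25)
  seg 5: right by d4 = 56/15 → (112/15, -229/25)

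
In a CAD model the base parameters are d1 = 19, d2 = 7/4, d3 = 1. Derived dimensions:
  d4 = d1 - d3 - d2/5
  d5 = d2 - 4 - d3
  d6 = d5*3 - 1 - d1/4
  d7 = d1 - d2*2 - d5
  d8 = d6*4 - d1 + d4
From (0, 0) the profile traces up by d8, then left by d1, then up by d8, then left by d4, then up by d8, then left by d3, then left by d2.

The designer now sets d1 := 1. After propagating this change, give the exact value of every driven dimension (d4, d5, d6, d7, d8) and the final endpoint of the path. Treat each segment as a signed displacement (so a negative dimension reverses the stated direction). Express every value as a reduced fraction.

d4 = -7/20
d5 = -13/4
d6 = -11
d7 = 3/4
d8 = -907/20
endpoint = (-17/5, -2721/20)

Apply edit: d1 := 1
  d4 = d1 - d3 - d2/5 = -7/20
  d5 = d2 - 4 - d3 = -13/4
  d6 = d5*3 - 1 - d1/4 = -11
  d7 = d1 - d2*2 - d5 = 3/4
  d8 = d6*4 - d1 + d4 = -907/20
Walk from origin (0, 0):
  seg 1: up by d8 = -907/20 → (0, -907/20)
  seg 2: left by d1 = 1 → (-1, -907/20)
  seg 3: up by d8 = -907/20 → (-1, -907/10)
  seg 4: left by d4 = -7/20 → (-13/20, -907/10)
  seg 5: up by d8 = -907/20 → (-13/20, -2721/20)
  seg 6: left by d3 = 1 → (-33/20, -2721/20)
  seg 7: left by d2 = 7/4 → (-17/5, -2721/20)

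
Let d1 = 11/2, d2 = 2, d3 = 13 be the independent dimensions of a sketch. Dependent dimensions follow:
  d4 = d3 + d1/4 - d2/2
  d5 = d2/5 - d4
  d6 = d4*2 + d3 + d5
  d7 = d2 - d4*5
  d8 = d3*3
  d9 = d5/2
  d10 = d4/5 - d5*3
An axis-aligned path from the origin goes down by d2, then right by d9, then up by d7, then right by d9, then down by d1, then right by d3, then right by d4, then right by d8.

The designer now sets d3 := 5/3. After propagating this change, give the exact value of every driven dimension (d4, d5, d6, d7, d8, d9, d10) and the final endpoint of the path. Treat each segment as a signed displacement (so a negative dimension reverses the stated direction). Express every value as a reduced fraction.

Apply edit: d3 := 5/3
  d4 = d3 + d1/4 - d2/2 = 49/24
  d5 = d2/5 - d4 = -197/120
  d6 = d4*2 + d3 + d5 = 493/120
  d7 = d2 - d4*5 = -197/24
  d8 = d3*3 = 5
  d9 = d5/2 = -197/240
  d10 = d4/5 - d5*3 = 16/3
Walk from origin (0, 0):
  seg 1: down by d2 = 2 → (0, -2)
  seg 2: right by d9 = -197/240 → (-197/240, -2)
  seg 3: up by d7 = -197/24 → (-197/240, -245/24)
  seg 4: right by d9 = -197/240 → (-197/120, -245/24)
  seg 5: down by d1 = 11/2 → (-197/120, -377/24)
  seg 6: right by d3 = 5/3 → (1/40, -377/24)
  seg 7: right by d4 = 49/24 → (31/15, -377/24)
  seg 8: right by d8 = 5 → (106/15, -377/24)

d4 = 49/24
d5 = -197/120
d6 = 493/120
d7 = -197/24
d8 = 5
d9 = -197/240
d10 = 16/3
endpoint = (106/15, -377/24)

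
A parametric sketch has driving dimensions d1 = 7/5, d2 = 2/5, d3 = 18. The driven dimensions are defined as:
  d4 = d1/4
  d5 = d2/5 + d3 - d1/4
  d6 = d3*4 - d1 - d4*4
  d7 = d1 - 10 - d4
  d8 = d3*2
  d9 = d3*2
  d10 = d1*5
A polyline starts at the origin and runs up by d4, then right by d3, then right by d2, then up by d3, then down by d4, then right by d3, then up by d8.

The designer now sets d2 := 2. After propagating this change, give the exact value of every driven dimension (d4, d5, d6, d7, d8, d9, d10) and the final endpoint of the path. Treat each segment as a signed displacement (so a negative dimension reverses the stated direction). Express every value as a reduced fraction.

Apply edit: d2 := 2
  d4 = d1/4 = 7/20
  d5 = d2/5 + d3 - d1/4 = 361/20
  d6 = d3*4 - d1 - d4*4 = 346/5
  d7 = d1 - 10 - d4 = -179/20
  d8 = d3*2 = 36
  d9 = d3*2 = 36
  d10 = d1*5 = 7
Walk from origin (0, 0):
  seg 1: up by d4 = 7/20 → (0, 7/20)
  seg 2: right by d3 = 18 → (18, 7/20)
  seg 3: right by d2 = 2 → (20, 7/20)
  seg 4: up by d3 = 18 → (20, 367/20)
  seg 5: down by d4 = 7/20 → (20, 18)
  seg 6: right by d3 = 18 → (38, 18)
  seg 7: up by d8 = 36 → (38, 54)

d4 = 7/20
d5 = 361/20
d6 = 346/5
d7 = -179/20
d8 = 36
d9 = 36
d10 = 7
endpoint = (38, 54)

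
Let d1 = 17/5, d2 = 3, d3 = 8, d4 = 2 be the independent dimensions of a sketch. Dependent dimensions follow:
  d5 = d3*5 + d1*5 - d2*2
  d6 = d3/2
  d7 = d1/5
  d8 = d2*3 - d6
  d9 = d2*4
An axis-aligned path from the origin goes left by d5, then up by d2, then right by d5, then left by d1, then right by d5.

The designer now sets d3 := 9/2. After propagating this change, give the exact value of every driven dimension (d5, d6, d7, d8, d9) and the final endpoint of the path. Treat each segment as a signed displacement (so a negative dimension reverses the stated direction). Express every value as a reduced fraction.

Apply edit: d3 := 9/2
  d5 = d3*5 + d1*5 - d2*2 = 67/2
  d6 = d3/2 = 9/4
  d7 = d1/5 = 17/25
  d8 = d2*3 - d6 = 27/4
  d9 = d2*4 = 12
Walk from origin (0, 0):
  seg 1: left by d5 = 67/2 → (-67/2, 0)
  seg 2: up by d2 = 3 → (-67/2, 3)
  seg 3: right by d5 = 67/2 → (0, 3)
  seg 4: left by d1 = 17/5 → (-17/5, 3)
  seg 5: right by d5 = 67/2 → (301/10, 3)

d5 = 67/2
d6 = 9/4
d7 = 17/25
d8 = 27/4
d9 = 12
endpoint = (301/10, 3)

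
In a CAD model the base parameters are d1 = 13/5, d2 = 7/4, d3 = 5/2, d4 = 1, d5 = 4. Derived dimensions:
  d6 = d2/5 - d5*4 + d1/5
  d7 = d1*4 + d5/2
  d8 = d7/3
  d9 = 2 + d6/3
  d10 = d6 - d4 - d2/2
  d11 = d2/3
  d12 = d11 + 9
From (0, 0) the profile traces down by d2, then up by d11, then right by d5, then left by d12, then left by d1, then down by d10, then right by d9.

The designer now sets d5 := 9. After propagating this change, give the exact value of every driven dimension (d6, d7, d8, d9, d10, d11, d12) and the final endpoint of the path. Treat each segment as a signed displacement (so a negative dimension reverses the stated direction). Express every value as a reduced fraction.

Apply edit: d5 := 9
  d6 = d2/5 - d5*4 + d1/5 = -3513/100
  d7 = d1*4 + d5/2 = 149/10
  d8 = d7/3 = 149/30
  d9 = 2 + d6/3 = -971/100
  d10 = d6 - d4 - d2/2 = -7401/200
  d11 = d2/3 = 7/12
  d12 = d11 + 9 = 115/12
Walk from origin (0, 0):
  seg 1: down by d2 = 7/4 → (0, -7/4)
  seg 2: up by d11 = 7/12 → (0, -7/6)
  seg 3: right by d5 = 9 → (9, -7/6)
  seg 4: left by d12 = 115/12 → (-7/12, -7/6)
  seg 5: left by d1 = 13/5 → (-191/60, -7/6)
  seg 6: down by d10 = -7401/200 → (-191/60, 21503/600)
  seg 7: right by d9 = -971/100 → (-967/75, 21503/600)

d6 = -3513/100
d7 = 149/10
d8 = 149/30
d9 = -971/100
d10 = -7401/200
d11 = 7/12
d12 = 115/12
endpoint = (-967/75, 21503/600)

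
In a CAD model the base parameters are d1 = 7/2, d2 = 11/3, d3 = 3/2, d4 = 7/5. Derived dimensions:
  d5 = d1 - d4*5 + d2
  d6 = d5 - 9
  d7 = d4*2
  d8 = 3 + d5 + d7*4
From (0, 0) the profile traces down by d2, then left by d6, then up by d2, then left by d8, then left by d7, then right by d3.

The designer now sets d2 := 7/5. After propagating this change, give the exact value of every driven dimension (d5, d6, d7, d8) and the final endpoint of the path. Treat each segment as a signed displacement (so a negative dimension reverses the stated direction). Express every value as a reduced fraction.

Apply edit: d2 := 7/5
  d5 = d1 - d4*5 + d2 = -21/10
  d6 = d5 - 9 = -111/10
  d7 = d4*2 = 14/5
  d8 = 3 + d5 + d7*4 = 121/10
Walk from origin (0, 0):
  seg 1: down by d2 = 7/5 → (0, -7/5)
  seg 2: left by d6 = -111/10 → (111/10, -7/5)
  seg 3: up by d2 = 7/5 → (111/10, 0)
  seg 4: left by d8 = 121/10 → (-1, 0)
  seg 5: left by d7 = 14/5 → (-19/5, 0)
  seg 6: right by d3 = 3/2 → (-23/10, 0)

d5 = -21/10
d6 = -111/10
d7 = 14/5
d8 = 121/10
endpoint = (-23/10, 0)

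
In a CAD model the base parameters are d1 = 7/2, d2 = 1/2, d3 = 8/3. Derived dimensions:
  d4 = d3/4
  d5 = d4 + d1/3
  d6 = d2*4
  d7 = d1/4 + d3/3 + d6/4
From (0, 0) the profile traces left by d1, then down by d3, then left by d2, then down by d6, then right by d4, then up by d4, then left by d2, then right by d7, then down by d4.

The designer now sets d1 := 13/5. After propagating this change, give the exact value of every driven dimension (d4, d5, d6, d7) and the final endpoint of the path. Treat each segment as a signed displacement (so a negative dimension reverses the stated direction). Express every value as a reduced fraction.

Apply edit: d1 := 13/5
  d4 = d3/4 = 2/3
  d5 = d4 + d1/3 = 23/15
  d6 = d2*4 = 2
  d7 = d1/4 + d3/3 + d6/4 = 367/180
Walk from origin (0, 0):
  seg 1: left by d1 = 13/5 → (-13/5, 0)
  seg 2: down by d3 = 8/3 → (-13/5, -8/3)
  seg 3: left by d2 = 1/2 → (-31/10, -8/3)
  seg 4: down by d6 = 2 → (-31/10, -14/3)
  seg 5: right by d4 = 2/3 → (-73/30, -14/3)
  seg 6: up by d4 = 2/3 → (-73/30, -4)
  seg 7: left by d2 = 1/2 → (-44/15, -4)
  seg 8: right by d7 = 367/180 → (-161/180, -4)
  seg 9: down by d4 = 2/3 → (-161/180, -14/3)

d4 = 2/3
d5 = 23/15
d6 = 2
d7 = 367/180
endpoint = (-161/180, -14/3)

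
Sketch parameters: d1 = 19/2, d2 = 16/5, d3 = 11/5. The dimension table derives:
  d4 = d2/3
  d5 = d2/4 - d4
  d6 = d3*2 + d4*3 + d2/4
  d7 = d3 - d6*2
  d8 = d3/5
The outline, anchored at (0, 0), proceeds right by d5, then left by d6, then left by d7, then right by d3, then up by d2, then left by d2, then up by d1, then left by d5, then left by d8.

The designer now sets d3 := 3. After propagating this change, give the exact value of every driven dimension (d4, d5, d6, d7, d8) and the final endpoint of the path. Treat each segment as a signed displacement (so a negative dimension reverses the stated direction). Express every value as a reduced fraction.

d4 = 16/15
d5 = -4/15
d6 = 10
d7 = -17
d8 = 3/5
endpoint = (31/5, 127/10)

Apply edit: d3 := 3
  d4 = d2/3 = 16/15
  d5 = d2/4 - d4 = -4/15
  d6 = d3*2 + d4*3 + d2/4 = 10
  d7 = d3 - d6*2 = -17
  d8 = d3/5 = 3/5
Walk from origin (0, 0):
  seg 1: right by d5 = -4/15 → (-4/15, 0)
  seg 2: left by d6 = 10 → (-154/15, 0)
  seg 3: left by d7 = -17 → (101/15, 0)
  seg 4: right by d3 = 3 → (146/15, 0)
  seg 5: up by d2 = 16/5 → (146/15, 16/5)
  seg 6: left by d2 = 16/5 → (98/15, 16/5)
  seg 7: up by d1 = 19/2 → (98/15, 127/10)
  seg 8: left by d5 = -4/15 → (34/5, 127/10)
  seg 9: left by d8 = 3/5 → (31/5, 127/10)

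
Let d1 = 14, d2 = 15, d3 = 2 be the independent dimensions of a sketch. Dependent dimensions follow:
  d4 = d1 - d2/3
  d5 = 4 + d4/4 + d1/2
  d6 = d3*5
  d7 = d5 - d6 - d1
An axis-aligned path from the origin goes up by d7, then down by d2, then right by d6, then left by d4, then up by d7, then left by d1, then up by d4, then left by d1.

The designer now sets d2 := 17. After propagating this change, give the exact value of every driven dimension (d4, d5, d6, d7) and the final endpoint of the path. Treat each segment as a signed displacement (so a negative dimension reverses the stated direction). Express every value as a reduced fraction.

Apply edit: d2 := 17
  d4 = d1 - d2/3 = 25/3
  d5 = 4 + d4/4 + d1/2 = 157/12
  d6 = d3*5 = 10
  d7 = d5 - d6 - d1 = -131/12
Walk from origin (0, 0):
  seg 1: up by d7 = -131/12 → (0, -131/12)
  seg 2: down by d2 = 17 → (0, -335/12)
  seg 3: right by d6 = 10 → (10, -335/12)
  seg 4: left by d4 = 25/3 → (5/3, -335/12)
  seg 5: up by d7 = -131/12 → (5/3, -233/6)
  seg 6: left by d1 = 14 → (-37/3, -233/6)
  seg 7: up by d4 = 25/3 → (-37/3, -61/2)
  seg 8: left by d1 = 14 → (-79/3, -61/2)

d4 = 25/3
d5 = 157/12
d6 = 10
d7 = -131/12
endpoint = (-79/3, -61/2)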